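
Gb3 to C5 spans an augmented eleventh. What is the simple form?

augmented fourth

Each octave removed subtracts seven from the number: 11 − 7 = 4.
That makes an augmented eleventh a compound augmented fourth — an octave plus an augmented fourth.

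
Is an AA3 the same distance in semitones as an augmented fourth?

Yes

A doubly augmented third spans 6 semitones, and an augmented fourth also spans 6 semitones — they're enharmonic.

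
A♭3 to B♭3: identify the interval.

major second

A to B spans two letter names (A-B): a second.
Counting semitones, Ab3→Bb3 is 2, which is the major second.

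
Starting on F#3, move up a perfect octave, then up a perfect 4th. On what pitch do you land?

A perfect octave up from F#3 is F#4.
F#4 up a perfect fourth → B4 (5 semitones).

B4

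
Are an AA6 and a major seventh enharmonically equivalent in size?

Yes

A doubly augmented sixth = 11 semitones = a major seventh; enharmonically equal.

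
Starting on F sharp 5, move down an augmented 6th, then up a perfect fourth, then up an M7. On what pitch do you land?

C 6

An augmented sixth down from F#5 is Ab4.
Ab4 up a perfect fourth → Db5 (5 semitones).
A major seventh up from Db5 is C6.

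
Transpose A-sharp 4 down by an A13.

C 3

Six letters down from A (plus an octave) reaches C.
An augmented thirteenth is 22 semitones; 22 semitones down from A#4 gives C3.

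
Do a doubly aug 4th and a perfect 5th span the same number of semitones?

Yes

Both span 7 semitones: a doubly augmented fourth and a perfect fifth are the same chromatic distance.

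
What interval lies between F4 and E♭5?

F to E spans seven letter names (F-G-A-B-C-D-E) — that makes it a seventh of some quality.
A major seventh would be 11 semitones, but F4 to Eb5 is 10 — one semitone narrower, making it a minor seventh.

m7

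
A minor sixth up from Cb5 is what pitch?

Abb5

Six letter names up from C: A.
Moving 8 semitones up from Cb5 (the size of a minor sixth) reaches Abb5.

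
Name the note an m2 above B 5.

Two letter names up from B: C.
A minor second is 1 semitone; 1 semitone up from B5 gives C6.

C 6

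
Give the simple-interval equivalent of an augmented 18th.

Each octave removed subtracts seven from the number: 18 − 14 = 4.
So an augmented eighteenth is 2 octaves plus an augmented fourth. The quality is unchanged.

augmented 4th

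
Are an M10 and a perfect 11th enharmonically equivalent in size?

16 semitones (major tenth) vs 17 semitones (perfect eleventh): not equal.

No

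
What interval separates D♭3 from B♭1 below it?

Descending from Db3 to Bb1 is the same interval as ascending Bb1 to Db3.
B to D spans three letter names (B-C-D), plus an octave — that makes it a tenth of some quality.
Bb1 to Db3 is 15 semitones, a half step short of the major tenth (16), so this is minor.
(Equivalently, a compound minor third: a minor third plus an octave.)

m10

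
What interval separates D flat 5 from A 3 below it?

diminished 11th

Descending from Db5 to A3 is the same interval as ascending A3 to Db5.
A to D spans four letter names (A-B-C-D), plus an octave: an eleventh.
The perfect eleventh is 17 semitones; here we have 16, one semitone narrower: diminished.
(Equivalently, a compound diminished fourth: a diminished fourth plus an octave.)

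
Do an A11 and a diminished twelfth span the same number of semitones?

Yes

An augmented eleventh = 18 semitones = a diminished twelfth; enharmonically equal.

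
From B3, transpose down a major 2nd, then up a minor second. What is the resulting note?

Bb3

Down a major second from B3: A3 (2 semitones down).
Up a minor second from A3: Bb3 (1 semitone up).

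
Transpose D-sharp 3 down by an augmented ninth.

C 2

The ninth's letter: D down two letter names plus an octave → C.
An augmented ninth is 15 semitones; 15 semitones down from D#3 gives C2.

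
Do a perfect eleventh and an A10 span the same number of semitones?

Yes

A perfect eleventh = 17 semitones = an augmented tenth; enharmonically equal.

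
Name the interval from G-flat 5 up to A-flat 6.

G to A spans two letter names (G-A), plus an octave, so the interval is some kind of ninth.
Gb5 to Ab6 is 14 semitones, matching the major ninth exactly, so the quality is major.
(Equivalently, a compound major second: a major second plus an octave.)

M9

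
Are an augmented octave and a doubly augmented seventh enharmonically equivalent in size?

An augmented octave spans 13 semitones, and a doubly augmented seventh also spans 13 semitones — they're enharmonic.

Yes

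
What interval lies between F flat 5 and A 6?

F to A spans three letter names (F-G-A), plus an octave — that makes it a tenth of some quality.
A major tenth would be 16 semitones; Fb5 to A6 is 17, one semitone wider, so the interval is augmented.
(Equivalently, a compound augmented third: an augmented third plus an octave.)

augmented tenth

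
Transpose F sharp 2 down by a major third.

Three letter names down from F: D.
Moving 4 semitones down from F#2 (the size of a major third) reaches D2.

D 2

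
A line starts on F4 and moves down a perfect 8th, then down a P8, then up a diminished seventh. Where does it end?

F4 down a perfect octave → F3 (12 semitones).
F3 down a perfect octave → F2 (12 semitones).
A diminished seventh up from F2 is Ebb3.

Ebb3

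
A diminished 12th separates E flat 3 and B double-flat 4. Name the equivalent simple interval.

Each octave removed subtracts seven from the number: 12 − 7 = 5.
Quality carries through unchanged, so the simple form is a diminished fifth.

diminished fifth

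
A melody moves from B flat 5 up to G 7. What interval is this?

B to G spans six letter names (B-C-D-E-F-G), plus an octave — that makes it a thirteenth of some quality.
Counting semitones, Bb5→G7 is 21, which is the major thirteenth.
(Equivalently, a compound major sixth: a major sixth plus an octave.)

major thirteenth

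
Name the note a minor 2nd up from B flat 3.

C flat 4

Counting two letter names up from B lands on C.
Moving 1 semitone up from Bb3 (the size of a minor second) reaches Cb4.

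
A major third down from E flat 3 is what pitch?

The third takes the letter from E down to C.
A major third is 4 semitones; 4 semitones down from Eb3 gives Cb3.

C flat 3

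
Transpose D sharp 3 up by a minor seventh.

C sharp 4

Seven letter names up from D: C.
Moving 10 semitones up from D#3 (the size of a minor seventh) reaches C#4.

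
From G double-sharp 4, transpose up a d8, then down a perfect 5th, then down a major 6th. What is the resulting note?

A diminished octave up from G##4 is G#5.
A perfect fifth down from G#5 is C#5.
A major sixth down from C#5 is E4.

E 4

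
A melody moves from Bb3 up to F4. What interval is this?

perfect fifth

B to F spans five letter names (B-C-D-E-F), so the interval is some kind of fifth.
Bb3 to F4 is 7 semitones, matching the perfect fifth exactly, so the quality is perfect.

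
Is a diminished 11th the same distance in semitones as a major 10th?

Yes

A diminished eleventh = 16 semitones = a major tenth; enharmonically equal.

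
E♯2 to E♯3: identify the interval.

P8

E to E is the same letter name, plus an octave, so the interval is some kind of octave.
E#2 to E#3 is 12 semitones, matching the perfect octave exactly, so the quality is perfect.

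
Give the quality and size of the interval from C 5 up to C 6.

C to C is the same letter name, plus an octave, so the interval is some kind of octave.
Counting semitones, C5→C6 is 12, which is the perfect octave.

P8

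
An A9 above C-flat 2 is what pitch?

D 3

The ninth's letter: C up two letter names plus an octave → D.
An augmented ninth spans 15 semitones, so from Cb2 the target pitch is D3.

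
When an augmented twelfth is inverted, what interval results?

d4

First reduce the compound augmented twelfth to its simple form, an augmented fifth.
Inverted interval numbers add to nine, so a fifth pairs with a fourth (5 + 4 = 9).
The quality also flips — augmented becomes diminished — giving a diminished fourth.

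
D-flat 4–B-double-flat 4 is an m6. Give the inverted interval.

Interval numbers invert to sum to nine: 6 + 3 = 9, so a sixth inverts to a third.
The quality also flips — minor becomes major — giving a major third.

M3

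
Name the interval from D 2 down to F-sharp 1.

minor sixth

Descending from D2 to F#1 is the same interval as ascending F#1 to D2.
F to D spans six letter names (F-G-A-B-C-D): a sixth.
F#1 to D2 is 8 semitones, a half step short of the major sixth (9), so this is minor.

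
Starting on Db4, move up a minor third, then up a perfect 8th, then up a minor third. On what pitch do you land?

Db4 up a minor third → Fb4 (3 semitones).
Up a perfect octave from Fb4: Fb5 (12 semitones up).
A minor third up from Fb5 is Abb5.

Abb5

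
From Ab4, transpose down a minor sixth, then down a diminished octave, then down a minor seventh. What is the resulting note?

Ab4 down a minor sixth → C4 (8 semitones).
A diminished octave down from C4 is C#3.
C#3 down a minor seventh → D#2 (10 semitones).

D#2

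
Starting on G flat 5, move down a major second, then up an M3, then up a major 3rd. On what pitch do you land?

Down a major second from Gb5: Fb5 (2 semitones down).
Up a major third from Fb5: Ab5 (4 semitones up).
Ab5 up a major third → C6 (4 semitones).

C 6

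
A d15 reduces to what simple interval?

Take out an octave (7 from the number): 15 − 7 = 8.
So a diminished fifteenth is an octave plus a diminished octave. The quality is unchanged.

diminished octave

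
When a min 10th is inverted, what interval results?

First reduce the compound minor tenth to its simple form, a minor third.
The rule of nine gives the new number: 9 − 3 = 6, so a third becomes a sixth.
The quality also flips — minor becomes major — giving a major sixth.

major sixth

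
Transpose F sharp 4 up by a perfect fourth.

B 4

The fourth takes the letter from F up to B.
A perfect fourth is 5 semitones; 5 semitones up from F#4 gives B4.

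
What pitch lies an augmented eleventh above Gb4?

Four letters up from G (plus an octave) reaches C.
An augmented eleventh is 18 semitones; 18 semitones up from Gb4 gives C6.

C6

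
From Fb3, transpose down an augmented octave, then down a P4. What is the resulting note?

Cbb2

Down an augmented octave from Fb3: Fbb2 (13 semitones down).
Down a perfect fourth from Fbb2: Cbb2 (5 semitones down).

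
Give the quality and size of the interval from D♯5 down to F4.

Descending from D#5 to F4 is the same interval as ascending F4 to D#5.
F to D spans six letter names (F-G-A-B-C-D) — that makes it a sixth of some quality.
F4 to D#5 spans 10 semitones — one semitone wider than the major sixth (9) — giving an augmented sixth.

augmented 6th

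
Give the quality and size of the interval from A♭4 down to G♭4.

Descending from Ab4 to Gb4 is the same interval as ascending Gb4 to Ab4.
G to A spans two letter names (G-A), so the interval is some kind of second.
Counting semitones, Gb4→Ab4 is 2, which is the major second.

major 2nd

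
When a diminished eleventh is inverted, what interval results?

augmented 5th

First reduce the compound diminished eleventh to its simple form, a diminished fourth.
The rule of nine gives the new number: 9 − 4 = 5, so a fourth becomes a fifth.
The quality also flips — diminished becomes augmented — giving an augmented fifth.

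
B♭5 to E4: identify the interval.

diminished twelfth

Descending from Bb5 to E4 is the same interval as ascending E4 to Bb5.
E to B spans five letter names (E-F-G-A-B), plus an octave — that makes it a twelfth of some quality.
The perfect twelfth is 19 semitones; here we have 18, one semitone narrower: diminished.
(Equivalently, a compound diminished fifth: a diminished fifth plus an octave.)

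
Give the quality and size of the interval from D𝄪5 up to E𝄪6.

D to E spans two letter names (D-E), plus an octave: a ninth.
The major ninth spans 14 semitones, and D##5 to E##6 is exactly 14 semitones — so this is a major ninth.
(Equivalently, a compound major second: a major second plus an octave.)

major 9th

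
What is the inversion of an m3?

The rule of nine gives the new number: 9 − 3 = 6, so a third becomes a sixth.
Quality inverts too: minor becomes major. That makes the inversion a major sixth.

major sixth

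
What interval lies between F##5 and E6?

F to E spans seven letter names (F-G-A-B-C-D-E), so the interval is some kind of seventh.
A major seventh would be 11 semitones; F##5 to E6 is 9, two semitones narrower, so the interval is diminished.

diminished seventh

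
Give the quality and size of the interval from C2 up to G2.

C to G spans five letter names (C-D-E-F-G): a fifth.
Counting semitones, C2→G2 is 7, which is the perfect fifth.

P5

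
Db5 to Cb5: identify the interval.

Descending from Db5 to Cb5 is the same interval as ascending Cb5 to Db5.
C to D spans two letter names (C-D), so the interval is some kind of second.
The major second spans 2 semitones, and Cb5 to Db5 is exactly 2 semitones — so this is a major second.

M2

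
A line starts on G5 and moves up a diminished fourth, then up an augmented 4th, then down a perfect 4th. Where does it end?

A diminished fourth up from G5 is Cb6.
An augmented fourth up from Cb6 is F6.
A perfect fourth down from F6 is C6.

C6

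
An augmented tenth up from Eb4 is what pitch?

G#5

Three letters up from E (plus an octave) reaches G.
An augmented tenth is 17 semitones; 17 semitones up from Eb4 gives G#5.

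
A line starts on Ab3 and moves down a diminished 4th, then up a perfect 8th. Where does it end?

E4

Down a diminished fourth from Ab3: E3 (4 semitones down).
Up a perfect octave from E3: E4 (12 semitones up).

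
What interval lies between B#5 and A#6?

B to A spans seven letter names (B-C-D-E-F-G-A) — that makes it a seventh of some quality.
B#5 to A#6 is 10 semitones, a half step short of the major seventh (11), so this is minor.

minor 7th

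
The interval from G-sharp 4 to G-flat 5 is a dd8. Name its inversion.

doubly augmented 1st

Interval numbers invert to sum to nine: 8 + 1 = 9, so an octave inverts to a unison.
Quality inverts too: doubly diminished becomes doubly augmented. That makes the inversion a doubly augmented unison.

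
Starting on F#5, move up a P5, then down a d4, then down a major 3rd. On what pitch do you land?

F#5 up a perfect fifth → C#6 (7 semitones).
C#6 down a diminished fourth → G##5 (4 semitones).
Down a major third from G##5: E#5 (4 semitones down).

E#5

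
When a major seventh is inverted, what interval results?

minor 2nd

Inverted interval numbers add to nine, so a seventh pairs with a second (7 + 2 = 9).
The quality also flips — major becomes minor — giving a minor second.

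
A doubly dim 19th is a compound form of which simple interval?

doubly diminished 5th

Take out 2 octaves (14 from the number): 19 − 14 = 5.
Quality carries through unchanged, so the simple form is a doubly diminished fifth.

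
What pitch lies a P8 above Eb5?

Eb6

For an octave the letter name doesn't change: still E, an octave up.
A perfect octave is 12 semitones; 12 semitones up from Eb5 gives Eb6.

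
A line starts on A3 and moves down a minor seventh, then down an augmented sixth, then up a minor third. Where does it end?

A minor seventh down from A3 is B2.
B2 down an augmented sixth → Db2 (10 semitones).
Up a minor third from Db2: Fb2 (3 semitones up).

Fb2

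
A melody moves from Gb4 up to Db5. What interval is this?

G to D spans five letter names (G-A-B-C-D): a fifth.
Gb4 to Db5 is 7 semitones, matching the perfect fifth exactly, so the quality is perfect.

perfect fifth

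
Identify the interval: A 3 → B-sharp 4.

A9

A to B spans two letter names (A-B), plus an octave — that makes it a ninth of some quality.
A3 to B#4 spans 15 semitones — one semitone wider than the major ninth (14) — giving an augmented ninth.
(Equivalently, a compound augmented second: an augmented second plus an octave.)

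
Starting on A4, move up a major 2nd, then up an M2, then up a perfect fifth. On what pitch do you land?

G#5

A major second up from A4 is B4.
Up a major second from B4: C#5 (2 semitones up).
C#5 up a perfect fifth → G#5 (7 semitones).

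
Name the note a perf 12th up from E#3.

B#4

The twelfth's letter: E up five letter names plus an octave → B.
Moving 19 semitones up from E#3 (the size of a perfect twelfth) reaches B#4.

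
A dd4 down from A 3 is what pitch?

E-double-sharp 3

The fourth takes the letter from A down to E.
Moving 3 semitones down from A3 (the size of a doubly diminished fourth) reaches E##3.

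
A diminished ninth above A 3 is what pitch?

B double-flat 4

The ninth's letter: A up two letter names plus an octave → B.
A diminished ninth is 12 semitones; 12 semitones up from A3 gives Bbb4.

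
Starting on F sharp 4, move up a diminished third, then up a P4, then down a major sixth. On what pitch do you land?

F flat 4

A diminished third up from F#4 is Ab4.
Up a perfect fourth from Ab4: Db5 (5 semitones up).
Db5 down a major sixth → Fb4 (9 semitones).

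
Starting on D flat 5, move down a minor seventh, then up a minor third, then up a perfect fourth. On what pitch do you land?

Down a minor seventh from Db5: Eb4 (10 semitones down).
A minor third up from Eb4 is Gb4.
Up a perfect fourth from Gb4: Cb5 (5 semitones up).

C flat 5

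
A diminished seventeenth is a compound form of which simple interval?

diminished 3rd

Take out 2 octaves (14 from the number): 17 − 14 = 3.
So a diminished seventeenth is 2 octaves plus a diminished third. The quality is unchanged.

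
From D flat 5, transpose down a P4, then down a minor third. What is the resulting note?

Down a perfect fourth from Db5: Ab4 (5 semitones down).
Ab4 down a minor third → F4 (3 semitones).

F 4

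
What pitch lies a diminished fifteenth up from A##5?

For a fifteenth the letter name doesn't change: still A, two octaves up.
A diminished fifteenth is 23 semitones; 23 semitones up from A##5 gives A#7.

A#7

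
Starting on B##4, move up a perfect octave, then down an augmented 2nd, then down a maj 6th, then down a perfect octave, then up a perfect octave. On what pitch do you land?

C#5

Up a perfect octave from B##4: B##5 (12 semitones up).
B##5 down an augmented second → A#5 (3 semitones).
A major sixth down from A#5 is C#5.
A perfect octave down from C#5 is C#4.
Up a perfect octave from C#4: C#5 (12 semitones up).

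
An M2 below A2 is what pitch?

G2

Two letter names down from A: G.
A major second spans 2 semitones, so from A2 the target pitch is G2.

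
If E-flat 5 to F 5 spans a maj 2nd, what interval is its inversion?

minor 7th

The rule of nine gives the new number: 9 − 2 = 7, so a second becomes a seventh.
Quality inverts too: major becomes minor. That makes the inversion a minor seventh.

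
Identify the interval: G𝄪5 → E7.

diminished thirteenth

G to E spans six letter names (G-A-B-C-D-E), plus an octave: a thirteenth.
The major thirteenth is 21 semitones; here we have 19, two semitones narrower: diminished.
(Equivalently, a compound diminished sixth: a diminished sixth plus an octave.)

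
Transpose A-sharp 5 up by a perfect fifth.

E-sharp 6

Counting five letter names up from A lands on E.
Moving 7 semitones up from A#5 (the size of a perfect fifth) reaches E#6.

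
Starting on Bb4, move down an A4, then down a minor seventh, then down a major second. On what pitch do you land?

Fb3

Down an augmented fourth from Bb4: Fb4 (6 semitones down).
Fb4 down a minor seventh → Gb3 (10 semitones).
A major second down from Gb3 is Fb3.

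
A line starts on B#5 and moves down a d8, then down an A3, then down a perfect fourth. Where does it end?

D#4

A diminished octave down from B#5 is B##4.
An augmented third down from B##4 is G#4.
Down a perfect fourth from G#4: D#4 (5 semitones down).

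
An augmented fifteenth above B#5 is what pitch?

For a fifteenth the letter name doesn't change: still B, two octaves up.
An augmented fifteenth is 25 semitones; 25 semitones up from B#5 gives B##7.

B##7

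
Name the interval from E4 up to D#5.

E to D spans seven letter names (E-F-G-A-B-C-D), so the interval is some kind of seventh.
E4 to D#5 is 11 semitones, matching the major seventh exactly, so the quality is major.

M7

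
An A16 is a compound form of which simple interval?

augmented 2nd

Subtracting seven from the interval number removes an octave: 16 − 14 = 2.
Quality carries through unchanged, so the simple form is an augmented second.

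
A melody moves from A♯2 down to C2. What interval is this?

Descending from A#2 to C2 is the same interval as ascending C2 to A#2.
C to A spans six letter names (C-D-E-F-G-A): a sixth.
A major sixth would be 9 semitones; C2 to A#2 is 10, one semitone wider, so the interval is augmented.

A6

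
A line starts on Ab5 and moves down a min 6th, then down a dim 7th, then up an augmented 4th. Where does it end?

G##4

Down a minor sixth from Ab5: C5 (8 semitones down).
Down a diminished seventh from C5: D#4 (9 semitones down).
An augmented fourth up from D#4 is G##4.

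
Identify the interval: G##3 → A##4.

G to A spans two letter names (G-A), plus an octave — that makes it a ninth of some quality.
G##3 to A##4 is 14 semitones, matching the major ninth exactly, so the quality is major.
(Equivalently, a compound major second: a major second plus an octave.)

M9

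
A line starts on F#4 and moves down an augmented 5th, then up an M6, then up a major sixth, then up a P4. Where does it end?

A5

An augmented fifth down from F#4 is Bb3.
Bb3 up a major sixth → G4 (9 semitones).
Up a major sixth from G4: E5 (9 semitones up).
Up a perfect fourth from E5: A5 (5 semitones up).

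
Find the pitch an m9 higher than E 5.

The ninth's letter: E up two letter names plus an octave → F.
Moving 13 semitones up from E5 (the size of a minor ninth) reaches F6.

F 6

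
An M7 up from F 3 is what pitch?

Counting seven letter names up from F lands on E.
A major seventh spans 11 semitones, so from F3 the target pitch is E4.

E 4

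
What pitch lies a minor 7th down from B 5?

C sharp 5

The seventh takes the letter from B down to C.
Moving 10 semitones down from B5 (the size of a minor seventh) reaches C#5.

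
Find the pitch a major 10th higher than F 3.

Three letters up from F (plus an octave) reaches A.
Moving 16 semitones up from F3 (the size of a major tenth) reaches A4.

A 4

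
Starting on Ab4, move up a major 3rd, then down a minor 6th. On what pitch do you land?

E4

Up a major third from Ab4: C5 (4 semitones up).
A minor sixth down from C5 is E4.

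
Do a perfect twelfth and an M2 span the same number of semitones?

No

A perfect twelfth is 19 semitones but a major second is 2 semitones — different sizes.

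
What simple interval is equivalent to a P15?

perfect octave

Take out an octave (7 from the number): 15 − 7 = 8.
So a perfect fifteenth is an octave plus a perfect octave. The quality is unchanged.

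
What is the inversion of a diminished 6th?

augmented 3rd

Inverted interval numbers add to nine, so a sixth pairs with a third (6 + 3 = 9).
And diminished becomes augmented under inversion, so we get an augmented third.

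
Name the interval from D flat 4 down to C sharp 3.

Descending from Db4 to C#3 is the same interval as ascending C#3 to Db4.
C to D spans two letter names (C-D), plus an octave — that makes it a ninth of some quality.
C#3 to Db4 spans 12 semitones — two semitones narrower than the major ninth (14) — giving a diminished ninth.

diminished 9th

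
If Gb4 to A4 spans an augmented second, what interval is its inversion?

Inverted interval numbers add to nine, so a second pairs with a seventh (2 + 7 = 9).
And augmented becomes diminished under inversion, so we get a diminished seventh.

diminished seventh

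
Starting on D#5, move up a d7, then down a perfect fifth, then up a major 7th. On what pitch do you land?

E6

A diminished seventh up from D#5 is C6.
C6 down a perfect fifth → F5 (7 semitones).
A major seventh up from F5 is E6.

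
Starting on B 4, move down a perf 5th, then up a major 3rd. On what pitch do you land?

G sharp 4

Down a perfect fifth from B4: E4 (7 semitones down).
A major third up from E4 is G#4.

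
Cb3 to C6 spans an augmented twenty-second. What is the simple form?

Subtracting seven from the interval number removes an octave: 22 − 14 = 8.
So an augmented twenty-second is 2 octaves plus an augmented octave. The quality is unchanged.

augmented octave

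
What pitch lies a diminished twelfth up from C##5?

Counting five letter names plus an octave up from C lands on G.
A diminished twelfth spans 18 semitones, so from C##5 the target pitch is G#6.

G#6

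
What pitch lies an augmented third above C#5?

E##5

The third takes the letter from C up to E.
Moving 5 semitones up from C#5 (the size of an augmented third) reaches E##5.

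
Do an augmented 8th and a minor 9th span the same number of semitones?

Yes

Both span 13 semitones: an augmented octave and a minor ninth are the same chromatic distance.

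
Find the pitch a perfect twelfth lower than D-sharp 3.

G-sharp 1

Counting five letter names plus an octave down from D lands on G.
A perfect twelfth spans 19 semitones, so from D#3 the target pitch is G#1.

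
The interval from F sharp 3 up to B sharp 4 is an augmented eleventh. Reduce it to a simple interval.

Each octave removed subtracts seven from the number: 11 − 7 = 4.
Quality carries through unchanged, so the simple form is an augmented fourth.

A4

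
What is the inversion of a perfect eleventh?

P5

First reduce the compound perfect eleventh to its simple form, a perfect fourth.
The rule of nine gives the new number: 9 − 4 = 5, so a fourth becomes a fifth.
The quality also flips — perfect stays perfect — giving a perfect fifth.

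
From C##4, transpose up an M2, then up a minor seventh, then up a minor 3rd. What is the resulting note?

A major second up from C##4 is D##4.
A minor seventh up from D##4 is C##5.
A minor third up from C##5 is E#5.

E#5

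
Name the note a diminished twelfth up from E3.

Bb4

Counting five letter names plus an octave up from E lands on B.
A diminished twelfth is 18 semitones; 18 semitones up from E3 gives Bb4.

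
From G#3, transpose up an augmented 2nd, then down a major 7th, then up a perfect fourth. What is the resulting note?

E#3

An augmented second up from G#3 is A##3.
A##3 down a major seventh → B#2 (11 semitones).
B#2 up a perfect fourth → E#3 (5 semitones).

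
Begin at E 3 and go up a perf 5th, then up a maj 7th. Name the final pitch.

E3 up a perfect fifth → B3 (7 semitones).
B3 up a major seventh → A#4 (11 semitones).

A sharp 4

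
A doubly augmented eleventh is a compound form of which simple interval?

AA4

Take out an octave (7 from the number): 11 − 7 = 4.
So a doubly augmented eleventh is an octave plus a doubly augmented fourth. The quality is unchanged.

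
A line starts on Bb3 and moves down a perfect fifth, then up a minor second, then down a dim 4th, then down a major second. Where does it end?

Bb2

Down a perfect fifth from Bb3: Eb3 (7 semitones down).
A minor second up from Eb3 is Fb3.
Fb3 down a diminished fourth → C3 (4 semitones).
C3 down a major second → Bb2 (2 semitones).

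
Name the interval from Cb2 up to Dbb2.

m2

C to D spans two letter names (C-D): a second.
Cb2 to Dbb2 is 1 semitone, a half step short of the major second (2), so this is minor.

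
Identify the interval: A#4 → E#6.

perfect twelfth

A to E spans five letter names (A-B-C-D-E), plus an octave, so the interval is some kind of twelfth.
A#4 to E#6 is 19 semitones, matching the perfect twelfth exactly, so the quality is perfect.
(Equivalently, a compound perfect fifth: a perfect fifth plus an octave.)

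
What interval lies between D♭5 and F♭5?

minor third

D to F spans three letter names (D-E-F): a third.
Db5 to Fb5 is 3 semitones, a half step short of the major third (4), so this is minor.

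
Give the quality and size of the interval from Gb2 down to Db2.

perfect fourth

Descending from Gb2 to Db2 is the same interval as ascending Db2 to Gb2.
D to G spans four letter names (D-E-F-G): a fourth.
Db2 to Gb2 is 5 semitones, matching the perfect fourth exactly, so the quality is perfect.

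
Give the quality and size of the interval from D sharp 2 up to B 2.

minor sixth

D to B spans six letter names (D-E-F-G-A-B) — that makes it a sixth of some quality.
D#2 to B2 is 8 semitones, a half step short of the major sixth (9), so this is minor.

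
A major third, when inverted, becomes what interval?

Inverted interval numbers add to nine, so a third pairs with a sixth (3 + 6 = 9).
Quality inverts too: major becomes minor. That makes the inversion a minor sixth.

minor sixth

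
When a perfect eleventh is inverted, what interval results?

perfect fifth

First reduce the compound perfect eleventh to its simple form, a perfect fourth.
Inverted interval numbers add to nine, so a fourth pairs with a fifth (4 + 5 = 9).
The quality also flips — perfect stays perfect — giving a perfect fifth.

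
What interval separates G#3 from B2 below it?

major sixth

Descending from G#3 to B2 is the same interval as ascending B2 to G#3.
B to G spans six letter names (B-C-D-E-F-G), so the interval is some kind of sixth.
The major sixth spans 9 semitones, and B2 to G#3 is exactly 9 semitones — so this is a major sixth.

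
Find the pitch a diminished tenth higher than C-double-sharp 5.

Counting three letter names plus an octave up from C lands on E.
A diminished tenth is 14 semitones; 14 semitones up from C##5 gives E6.

E 6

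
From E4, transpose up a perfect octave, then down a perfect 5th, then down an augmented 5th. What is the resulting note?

E4 up a perfect octave → E5 (12 semitones).
Down a perfect fifth from E5: A4 (7 semitones down).
Down an augmented fifth from A4: Db4 (8 semitones down).

Db4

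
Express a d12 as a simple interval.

diminished 5th

Each octave removed subtracts seven from the number: 12 − 7 = 5.
That makes a diminished twelfth a compound diminished fifth — an octave plus a diminished fifth.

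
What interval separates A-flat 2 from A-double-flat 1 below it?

A8

Descending from Ab2 to Abb1 is the same interval as ascending Abb1 to Ab2.
A to A is the same letter name, plus an octave: an octave.
Abb1 to Ab2 spans 13 semitones — one semitone wider than the perfect octave (12) — giving an augmented octave.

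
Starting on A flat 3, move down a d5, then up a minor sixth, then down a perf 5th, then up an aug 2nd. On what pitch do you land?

F sharp 3

A diminished fifth down from Ab3 is D3.
A minor sixth up from D3 is Bb3.
Bb3 down a perfect fifth → Eb3 (7 semitones).
Eb3 up an augmented second → F#3 (3 semitones).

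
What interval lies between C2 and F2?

P4

C to F spans four letter names (C-D-E-F), so the interval is some kind of fourth.
C2 to F2 is 5 semitones, matching the perfect fourth exactly, so the quality is perfect.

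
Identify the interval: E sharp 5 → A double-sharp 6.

A11

E to A spans four letter names (E-F-G-A), plus an octave: an eleventh.
E#5 to A##6 spans 18 semitones — one semitone wider than the perfect eleventh (17) — giving an augmented eleventh.
(Equivalently, a compound augmented fourth: an augmented fourth plus an octave.)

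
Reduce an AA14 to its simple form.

doubly augmented seventh

Subtracting seven from the interval number removes an octave: 14 − 7 = 7.
So a doubly augmented fourteenth is an octave plus a doubly augmented seventh. The quality is unchanged.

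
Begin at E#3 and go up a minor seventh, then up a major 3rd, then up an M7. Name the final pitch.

E##5

A minor seventh up from E#3 is D#4.
A major third up from D#4 is F##4.
A major seventh up from F##4 is E##5.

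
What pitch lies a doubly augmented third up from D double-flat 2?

F sharp 2

Three letter names up from D: F.
A doubly augmented third is 6 semitones; 6 semitones up from Dbb2 gives F#2.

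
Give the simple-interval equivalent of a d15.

Each octave removed subtracts seven from the number: 15 − 7 = 8.
Quality carries through unchanged, so the simple form is a diminished octave.

d8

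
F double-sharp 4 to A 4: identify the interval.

F to A spans three letter names (F-G-A) — that makes it a third of some quality.
The major third is 4 semitones; here we have 2, two semitones narrower: diminished.

d3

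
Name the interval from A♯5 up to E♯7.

perfect twelfth

A to E spans five letter names (A-B-C-D-E), plus an octave: a twelfth.
A#5 to E#7 is 19 semitones, matching the perfect twelfth exactly, so the quality is perfect.
(Equivalently, a compound perfect fifth: a perfect fifth plus an octave.)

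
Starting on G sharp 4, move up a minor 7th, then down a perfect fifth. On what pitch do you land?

G#4 up a minor seventh → F#5 (10 semitones).
Down a perfect fifth from F#5: B4 (7 semitones down).

B 4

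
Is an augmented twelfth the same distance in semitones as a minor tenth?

An augmented twelfth is 20 semitones but a minor tenth is 15 semitones — different sizes.

No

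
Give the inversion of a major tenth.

First reduce the compound major tenth to its simple form, a major third.
Inverted interval numbers add to nine, so a third pairs with a sixth (3 + 6 = 9).
Quality inverts too: major becomes minor. That makes the inversion a minor sixth.

m6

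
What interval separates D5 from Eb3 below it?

major fourteenth

Descending from D5 to Eb3 is the same interval as ascending Eb3 to D5.
E to D spans seven letter names (E-F-G-A-B-C-D), plus an octave: a fourteenth.
Counting semitones, Eb3→D5 is 23, which is the major fourteenth.
(Equivalently, a compound major seventh: a major seventh plus an octave.)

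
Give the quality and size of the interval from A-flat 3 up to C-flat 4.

minor 3rd

A to C spans three letter names (A-B-C) — that makes it a third of some quality.
A major third would be 4 semitones, but Ab3 to Cb4 is 3 — one semitone narrower, making it a minor third.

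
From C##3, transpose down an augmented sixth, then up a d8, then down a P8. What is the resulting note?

An augmented sixth down from C##3 is E2.
E2 up a diminished octave → Eb3 (11 semitones).
A perfect octave down from Eb3 is Eb2.

Eb2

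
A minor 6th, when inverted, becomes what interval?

The rule of nine gives the new number: 9 − 6 = 3, so a sixth becomes a third.
And minor becomes major under inversion, so we get a major third.

M3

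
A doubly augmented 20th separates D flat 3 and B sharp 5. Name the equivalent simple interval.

Each octave removed subtracts seven from the number: 20 − 14 = 6.
Quality carries through unchanged, so the simple form is a doubly augmented sixth.

doubly augmented sixth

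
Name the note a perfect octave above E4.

An octave keeps the letter name E, an octave up from E.
Moving 12 semitones up from E4 (the size of a perfect octave) reaches E5.

E5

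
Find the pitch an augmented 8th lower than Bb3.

Bbb2

An octave keeps the letter name B, an octave down from B.
An augmented octave spans 13 semitones, so from Bb3 the target pitch is Bbb2.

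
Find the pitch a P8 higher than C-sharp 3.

C-sharp 4

The letter stays C (same as the start), shifted an octave up.
A perfect octave is 12 semitones; 12 semitones up from C#3 gives C#4.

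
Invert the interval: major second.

minor 7th

Interval numbers invert to sum to nine: 2 + 7 = 9, so a second inverts to a seventh.
And major becomes minor under inversion, so we get a minor seventh.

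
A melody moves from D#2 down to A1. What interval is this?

Descending from D#2 to A1 is the same interval as ascending A1 to D#2.
A to D spans four letter names (A-B-C-D), so the interval is some kind of fourth.
A perfect fourth would be 5 semitones; A1 to D#2 is 6, one semitone wider, so the interval is augmented.

augmented fourth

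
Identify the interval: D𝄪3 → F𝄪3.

m3

D to F spans three letter names (D-E-F), so the interval is some kind of third.
At 3 semitones, D##3→F##3 falls one short of a major third: minor.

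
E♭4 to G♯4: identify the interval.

E to G spans three letter names (E-F-G): a third.
A major third would be 4 semitones; Eb4 to G#4 is 5, one semitone wider, so the interval is augmented.

augmented third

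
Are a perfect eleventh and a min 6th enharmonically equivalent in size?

No

17 semitones (perfect eleventh) vs 8 semitones (minor sixth): not equal.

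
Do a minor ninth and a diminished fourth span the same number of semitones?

No

A minor ninth is 13 semitones but a diminished fourth is 4 semitones — different sizes.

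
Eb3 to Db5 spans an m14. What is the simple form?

minor 7th

Take out an octave (7 from the number): 14 − 7 = 7.
That makes a minor fourteenth a compound minor seventh — an octave plus a minor seventh.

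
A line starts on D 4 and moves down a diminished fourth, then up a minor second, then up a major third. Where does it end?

D sharp 4

Down a diminished fourth from D4: A#3 (4 semitones down).
A#3 up a minor second → B3 (1 semitone).
A major third up from B3 is D#4.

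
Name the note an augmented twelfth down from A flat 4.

Five letters down from A (plus an octave) reaches D.
An augmented twelfth is 20 semitones; 20 semitones down from Ab4 gives Dbb3.

D double-flat 3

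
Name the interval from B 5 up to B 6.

perfect octave

B to B is the same letter name, plus an octave: an octave.
B5 to B6 is 12 semitones, matching the perfect octave exactly, so the quality is perfect.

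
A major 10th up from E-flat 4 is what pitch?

Counting three letter names plus an octave up from E lands on G.
A major tenth is 16 semitones; 16 semitones up from Eb4 gives G5.

G 5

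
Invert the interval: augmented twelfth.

First reduce the compound augmented twelfth to its simple form, an augmented fifth.
The rule of nine gives the new number: 9 − 5 = 4, so a fifth becomes a fourth.
The quality also flips — augmented becomes diminished — giving a diminished fourth.

diminished fourth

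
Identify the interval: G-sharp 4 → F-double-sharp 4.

Descending from G#4 to F##4 is the same interval as ascending F##4 to G#4.
F to G spans two letter names (F-G): a second.
F##4 to G#4 is 1 semitone, a half step short of the major second (2), so this is minor.

minor second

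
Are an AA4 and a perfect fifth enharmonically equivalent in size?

A doubly augmented fourth spans 7 semitones, and a perfect fifth also spans 7 semitones — they're enharmonic.

Yes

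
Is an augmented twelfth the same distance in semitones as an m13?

Both span 20 semitones: an augmented twelfth and a minor thirteenth are the same chromatic distance.

Yes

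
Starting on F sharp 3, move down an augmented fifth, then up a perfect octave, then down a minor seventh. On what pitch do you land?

Down an augmented fifth from F#3: Bb2 (8 semitones down).
A perfect octave up from Bb2 is Bb3.
A minor seventh down from Bb3 is C3.

C 3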